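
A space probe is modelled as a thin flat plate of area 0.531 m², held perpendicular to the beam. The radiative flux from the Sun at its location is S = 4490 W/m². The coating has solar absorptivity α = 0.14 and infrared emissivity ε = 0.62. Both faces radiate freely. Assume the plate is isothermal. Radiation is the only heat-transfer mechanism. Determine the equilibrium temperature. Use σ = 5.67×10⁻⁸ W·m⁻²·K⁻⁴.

At equilibrium, absorbed power = emitted power.
Absorbing cross-section = A = 0.5310 m²; emitting surface = 2A = 1.062 m² (ratio 2).
αS·A_cross = εσ·A_surf·T⁴  ⇒  T⁴ = αS/(ε·2σ).
T⁴ = 0.140·4490/(0.62·2·5.67×10⁻⁸) = 8.941×10⁹ K⁴.
T = (8.941×10⁹)^(1/4).

T ≈ 307 K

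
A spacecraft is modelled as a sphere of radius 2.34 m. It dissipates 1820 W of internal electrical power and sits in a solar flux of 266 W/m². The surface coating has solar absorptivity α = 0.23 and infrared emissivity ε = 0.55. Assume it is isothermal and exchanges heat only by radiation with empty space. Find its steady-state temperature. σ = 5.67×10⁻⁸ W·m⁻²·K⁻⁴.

T ≈ 191 K

At steady state, absorbed solar power + internal power = radiated power.
Absorbed: α·S·A_cross = 0.23·266·17.20 = 1052 W (cross-section πr²).
Total input = 1052 + 1820 = 2872 W.
Radiated: εσ·A_surf·T⁴ with A_surf = 4πr² = 68.81 m².
T⁴ = 2872/(0.55·5.67×10⁻⁸·68.81) = 1.339×10⁹ K⁴.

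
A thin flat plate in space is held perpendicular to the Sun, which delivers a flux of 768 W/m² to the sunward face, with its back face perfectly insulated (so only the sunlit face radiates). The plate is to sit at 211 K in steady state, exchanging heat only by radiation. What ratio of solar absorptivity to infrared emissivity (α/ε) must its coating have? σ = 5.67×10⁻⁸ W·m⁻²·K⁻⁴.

Balance: αS·A = εσ·1A·T⁴ ⇒ α/ε = σT⁴/S.
α/ε = 5.67×10⁻⁸·(211)⁴/768 = 5.67×10⁻⁸·1.982×10⁹/768.

α/ε ≈ 0.146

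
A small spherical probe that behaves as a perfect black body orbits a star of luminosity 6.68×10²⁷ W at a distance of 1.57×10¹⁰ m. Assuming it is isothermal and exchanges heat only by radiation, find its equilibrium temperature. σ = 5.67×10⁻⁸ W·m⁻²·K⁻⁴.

T ≈ 1760 K

First find the stellar flux at distance d: S = L/(4πd²) = 6.68×10²⁷/(4π·(1.57×10¹⁰)²) = 2.157×10⁶ W/m².
For an isothermal sphere, absorbed (1−a)S·πr² = emitted σ·4πr²·T⁴, so T⁴ = (1−a)S/(4σ).
T⁴ = 1.00·2.157×10⁶/(4·5.67×10⁻⁸) = 9.509×10¹² K⁴.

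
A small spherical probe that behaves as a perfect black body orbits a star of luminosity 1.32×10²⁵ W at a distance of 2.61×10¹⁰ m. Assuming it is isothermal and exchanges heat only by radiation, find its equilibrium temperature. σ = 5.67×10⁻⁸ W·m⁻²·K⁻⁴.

T ≈ 287 K

First find the stellar flux at distance d: S = L/(4πd²) = 1.32×10²⁵/(4π·(2.61×10¹⁰)²) = 1542 W/m².
For an isothermal sphere, absorbed (1−a)S·πr² = emitted σ·4πr²·T⁴, so T⁴ = (1−a)S/(4σ).
T⁴ = 1.00·1542/(4·5.67×10⁻⁸) = 6.799×10⁹ K⁴.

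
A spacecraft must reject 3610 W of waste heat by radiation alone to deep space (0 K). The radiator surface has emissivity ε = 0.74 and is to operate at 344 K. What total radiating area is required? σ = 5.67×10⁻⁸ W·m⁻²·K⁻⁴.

P = εσA T⁴ ⇒ A = P/(εσT⁴).
T⁴ = 1.400×10¹⁰ K⁴.
A = 3610/(0.74 × 5.67×10⁻⁸ × 1.400×10¹⁰).

A ≈ 6.14 m²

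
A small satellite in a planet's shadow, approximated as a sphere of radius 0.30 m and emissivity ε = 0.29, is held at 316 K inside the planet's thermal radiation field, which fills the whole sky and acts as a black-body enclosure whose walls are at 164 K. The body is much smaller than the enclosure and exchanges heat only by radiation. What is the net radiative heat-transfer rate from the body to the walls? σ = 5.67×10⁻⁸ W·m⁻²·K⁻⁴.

P_net ≈ 172 W

For a small grey body in a large enclosure: P_net = εσA(T_body⁴ − T_wall⁴).
A = 4πr² = 1.131 m²; T_body⁴ − T_wall⁴ = 9.971×10⁹ − 7.234×10⁸ = 9.248×10⁹ K⁴.
|P_net| = 0.29·5.67×10⁻⁸·1.131·9.248×10⁹.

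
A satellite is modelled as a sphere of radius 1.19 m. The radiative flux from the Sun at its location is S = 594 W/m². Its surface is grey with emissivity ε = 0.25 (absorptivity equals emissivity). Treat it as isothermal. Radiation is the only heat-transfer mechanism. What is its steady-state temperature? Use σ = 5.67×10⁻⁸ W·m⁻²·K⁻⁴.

At equilibrium, absorbed power = emitted power.
Absorbing cross-section = πr² = 4.449 m²; emitting surface = 4πr² = 17.80 m² (ratio 4).
εS·A_cross = εσ·A_surf·T⁴  ⇒  T⁴ = S/(4σ)   (ε cancels).
T⁴ = 594/(4·5.67×10⁻⁸) = 2.619×10⁹ K⁴.
T = (2.619×10⁹)^(1/4).

T ≈ 226 K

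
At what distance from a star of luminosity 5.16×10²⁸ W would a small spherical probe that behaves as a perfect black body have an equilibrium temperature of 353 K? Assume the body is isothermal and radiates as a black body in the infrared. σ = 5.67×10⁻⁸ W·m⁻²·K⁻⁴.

For an isothermal black-emitting sphere, (1−a)S·πr² = σ·4πr²·T⁴ ⇒ S = 4σT⁴/(1−a).
S = 4·5.67×10⁻⁸·(353)⁴/1.00 = 3522 W/m².
Flux falls as S = L/(4πd²), so d = √(L/(4πS)) = √(5.16×10²⁸/(4π·3522)).

d ≈ 1.08×10¹² m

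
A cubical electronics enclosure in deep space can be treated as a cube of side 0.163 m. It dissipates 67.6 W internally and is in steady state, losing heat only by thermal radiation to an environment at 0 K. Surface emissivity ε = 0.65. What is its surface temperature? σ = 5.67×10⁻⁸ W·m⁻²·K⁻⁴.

T ≈ 328 K

Steady state: internal power = radiated power, P = εσA T⁴.
Radiating area A = 6L² = 0.1594 m².
T⁴ = P/(εσA) = 67.6/(0.65·5.67×10⁻⁸·0.1594) = 1.151×10¹⁰ K⁴.
T = (1.151×10¹⁰)^(1/4).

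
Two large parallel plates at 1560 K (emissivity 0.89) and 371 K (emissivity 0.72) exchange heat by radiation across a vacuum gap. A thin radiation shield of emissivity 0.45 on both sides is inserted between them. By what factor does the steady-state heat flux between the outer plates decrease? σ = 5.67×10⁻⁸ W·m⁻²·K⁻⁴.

Without shield: q₀ = σΔ(T⁴)/(1/ε₁+1/ε₂−1) with denominator 1.512.
With shield the two gaps are in series; the resistances add: (1/ε₁+1/ε_s−1)+(1/ε_s+1/ε₂−1) = 2.346+2.611 = 4.957.
Heat-flux ratio q₀/q = 4.957/1.512.

factor ≈ 3.28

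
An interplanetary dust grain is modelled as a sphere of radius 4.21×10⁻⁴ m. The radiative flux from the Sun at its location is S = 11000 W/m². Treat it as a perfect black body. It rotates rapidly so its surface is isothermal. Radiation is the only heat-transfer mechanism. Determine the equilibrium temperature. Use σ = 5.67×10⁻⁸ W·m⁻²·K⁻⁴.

T ≈ 469 K

At equilibrium, absorbed power = emitted power.
Absorbing cross-section = πr² = 5.568×10⁻⁷ m²; emitting surface = 4πr² = 2.227×10⁻⁶ m² (ratio 4).
S·A_cross = εσ·A_surf·T⁴  ⇒  T⁴ = S/(4σ).
T⁴ = 1.00·11000/(4·5.67×10⁻⁸) = 4.850×10¹⁰ K⁴.
T = (4.850×10¹⁰)^(1/4).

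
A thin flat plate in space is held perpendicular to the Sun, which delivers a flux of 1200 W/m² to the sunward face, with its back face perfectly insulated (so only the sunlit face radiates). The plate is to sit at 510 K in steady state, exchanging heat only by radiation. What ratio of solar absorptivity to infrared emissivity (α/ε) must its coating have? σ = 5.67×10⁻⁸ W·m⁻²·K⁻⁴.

Balance: αS·A = εσ·1A·T⁴ ⇒ α/ε = σT⁴/S.
α/ε = 5.67×10⁻⁸·(510)⁴/1200 = 5.67×10⁻⁸·6.765×10¹⁰/1200.

α/ε ≈ 3.20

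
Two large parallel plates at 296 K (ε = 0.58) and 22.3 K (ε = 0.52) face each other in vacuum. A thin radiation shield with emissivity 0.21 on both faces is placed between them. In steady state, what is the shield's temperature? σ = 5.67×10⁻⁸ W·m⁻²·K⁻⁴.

In steady state the net flux on the hot side equals that on the cold side.
σ(T₁⁴−T_s⁴)/D₁ = σ(T_s⁴−T₂⁴)/D₂, with D₁ = 1/ε₁+1/ε_s−1 = 5.486, D₂ = 1/ε_s+1/ε₂−1 = 5.685.
Solve for T_s⁴: T_s⁴ = (D₂·T₁⁴ + D₁·T₂⁴)/(D₁+D₂) = 3.907×10⁹ K⁴.

T_s ≈ 250 K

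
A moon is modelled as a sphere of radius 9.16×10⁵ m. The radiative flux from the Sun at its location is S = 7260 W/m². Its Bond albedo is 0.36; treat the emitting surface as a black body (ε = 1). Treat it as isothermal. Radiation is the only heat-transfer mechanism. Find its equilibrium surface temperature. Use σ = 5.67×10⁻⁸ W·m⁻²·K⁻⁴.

T ≈ 378 K

At equilibrium, absorbed power = emitted power.
Absorbing cross-section = πr² = 2.636×10¹² m²; emitting surface = 4πr² = 1.054×10¹³ m² (ratio 4).
(1−a)S·A_cross = εσ·A_surf·T⁴  ⇒  T⁴ = (1−a)S/(4σ).
T⁴ = 0.640·7260/(4·5.67×10⁻⁸) = 2.049×10¹⁰ K⁴.
T = (2.049×10¹⁰)^(1/4).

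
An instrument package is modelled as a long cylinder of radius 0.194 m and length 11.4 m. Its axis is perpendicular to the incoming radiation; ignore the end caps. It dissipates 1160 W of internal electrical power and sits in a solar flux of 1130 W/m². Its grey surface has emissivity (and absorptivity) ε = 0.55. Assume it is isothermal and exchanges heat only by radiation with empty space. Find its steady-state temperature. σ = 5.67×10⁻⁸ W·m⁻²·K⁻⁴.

T ≈ 308 K

At steady state, absorbed solar power + internal power = radiated power.
Absorbed: α·S·A_cross = 0.55·1130·4.423 = 2749 W (cross-section 2rL).
Total input = 2749 + 1160 = 3909 W.
Radiated: εσ·A_surf·T⁴ with A_surf = 2πrL = 13.90 m².
T⁴ = 3909/(0.55·5.67×10⁻⁸·13.90) = 9.021×10⁹ K⁴.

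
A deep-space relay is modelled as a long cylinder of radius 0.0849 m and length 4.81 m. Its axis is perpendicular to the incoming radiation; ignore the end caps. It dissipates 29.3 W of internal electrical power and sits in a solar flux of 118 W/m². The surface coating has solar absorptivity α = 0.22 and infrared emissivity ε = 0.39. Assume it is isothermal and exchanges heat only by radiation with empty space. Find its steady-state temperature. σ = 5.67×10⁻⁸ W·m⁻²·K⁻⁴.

T ≈ 173 K

At steady state, absorbed solar power + internal power = radiated power.
Absorbed: α·S·A_cross = 0.22·118·0.8167 = 21.20 W (cross-section 2rL).
Total input = 21.20 + 29.3 = 50.50 W.
Radiated: εσ·A_surf·T⁴ with A_surf = 2πrL = 2.566 m².
T⁴ = 50.50/(0.39·5.67×10⁻⁸·2.566) = 8.901×10⁸ K⁴.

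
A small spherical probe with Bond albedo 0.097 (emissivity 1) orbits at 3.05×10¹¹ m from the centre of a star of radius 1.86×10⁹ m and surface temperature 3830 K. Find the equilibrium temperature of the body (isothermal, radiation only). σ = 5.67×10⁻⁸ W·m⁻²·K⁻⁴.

T ≈ 206 K

The star's surface emits σT_*⁴; at distance d the flux is S = σT_*⁴(R_*/d)².
S = 5.67×10⁻⁸·(3830)⁴·(1.86×10⁹/3.05×10¹¹)² = 453.7 W/m².
For an isothermal sphere T⁴ = (1−a)S/(4σ) = 1.807×10⁹ K⁴.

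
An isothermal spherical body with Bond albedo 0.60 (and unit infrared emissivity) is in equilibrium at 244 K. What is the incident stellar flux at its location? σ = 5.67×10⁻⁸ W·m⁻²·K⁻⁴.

S ≈ 2010 W/m²

(1−a)S·πr² = σ·4πr²·T⁴ ⇒ S = 4σT⁴/(1−a).
S = 4·5.67×10⁻⁸·3.545×10⁹/0.400.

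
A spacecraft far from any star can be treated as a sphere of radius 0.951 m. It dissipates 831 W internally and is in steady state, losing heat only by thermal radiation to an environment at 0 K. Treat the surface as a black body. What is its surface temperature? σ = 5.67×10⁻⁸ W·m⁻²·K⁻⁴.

T ≈ 190 K

Steady state: internal power = radiated power, P = εσA T⁴.
Radiating area A = 4πr² = 11.37 m².
T⁴ = P/(εσA) = 831/(1.0·5.67×10⁻⁸·11.37) = 1.290×10⁹ K⁴.
T = (1.290×10⁹)^(1/4).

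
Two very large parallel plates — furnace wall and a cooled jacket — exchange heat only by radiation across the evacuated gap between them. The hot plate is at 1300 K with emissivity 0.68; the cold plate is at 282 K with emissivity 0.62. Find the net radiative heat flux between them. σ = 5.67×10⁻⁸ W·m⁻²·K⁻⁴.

q ≈ 77600 W/m²

For two infinite grey parallel plates, q = σ(T₁⁴ − T₂⁴)/(1/ε₁ + 1/ε₂ − 1).
T₁⁴ − T₂⁴ = 2.856×10¹² − 6.324×10⁹ = 2.850×10¹² K⁴.
1/ε₁ + 1/ε₂ − 1 = 1.471 + 1.613 − 1 = 2.083.
q = 5.67×10⁻⁸ × 2.850×10¹² / 2.083.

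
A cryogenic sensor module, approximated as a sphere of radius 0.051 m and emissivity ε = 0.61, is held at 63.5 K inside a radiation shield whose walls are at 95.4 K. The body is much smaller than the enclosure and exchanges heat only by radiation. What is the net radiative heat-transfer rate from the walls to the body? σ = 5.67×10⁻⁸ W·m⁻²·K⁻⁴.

P_net ≈ 0.0753 W

For a small grey body in a large enclosure: P_net = εσA(T_body⁴ − T_wall⁴).
A = 4πr² = 0.03269 m²; T_body⁴ − T_wall⁴ = 1.626×10⁷ − 8.283×10⁷ = -6.657×10⁷ K⁴.
|P_net| = 0.61·5.67×10⁻⁸·0.03269·6.657×10⁷.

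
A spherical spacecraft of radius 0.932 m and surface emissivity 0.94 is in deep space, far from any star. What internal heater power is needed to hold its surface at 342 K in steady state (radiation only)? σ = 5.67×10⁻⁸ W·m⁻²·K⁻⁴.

P ≈ 7960 W

P = εσ·4πr²·T⁴.
4πr² = 10.92 m²; T⁴ = 1.368×10¹⁰ K⁴.
P = 0.94·5.67×10⁻⁸·10.92·1.368×10¹⁰.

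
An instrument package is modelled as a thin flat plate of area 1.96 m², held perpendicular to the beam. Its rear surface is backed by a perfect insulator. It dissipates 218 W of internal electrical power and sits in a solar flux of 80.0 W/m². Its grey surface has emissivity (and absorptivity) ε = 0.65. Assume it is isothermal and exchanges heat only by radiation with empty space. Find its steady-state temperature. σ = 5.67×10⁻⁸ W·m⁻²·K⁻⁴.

T ≈ 258 K

At steady state, absorbed solar power + internal power = radiated power.
Absorbed: α·S·A_cross = 0.65·80.0·1.960 = 101.9 W (cross-section A).
Total input = 101.9 + 218 = 319.9 W.
Radiated: εσ·A_surf·T⁴ with A_surf = A = 1.960 m².
T⁴ = 319.9/(0.65·5.67×10⁻⁸·1.960) = 4.429×10⁹ K⁴.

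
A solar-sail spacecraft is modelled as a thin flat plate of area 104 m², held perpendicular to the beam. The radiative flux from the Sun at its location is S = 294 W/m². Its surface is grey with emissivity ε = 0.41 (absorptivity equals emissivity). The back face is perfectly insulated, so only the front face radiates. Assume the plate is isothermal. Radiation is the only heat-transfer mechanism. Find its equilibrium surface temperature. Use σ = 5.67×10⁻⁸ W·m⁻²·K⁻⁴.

T ≈ 268 K

At equilibrium, absorbed power = emitted power.
Absorbing cross-section = A = 104.0 m²; emitting surface = A = 104.0 m² (ratio 1).
εS·A_cross = εσ·A_surf·T⁴  ⇒  T⁴ = S/(1σ)   (ε cancels).
T⁴ = 294/(1·5.67×10⁻⁸) = 5.185×10⁹ K⁴.
T = (5.185×10⁹)^(1/4).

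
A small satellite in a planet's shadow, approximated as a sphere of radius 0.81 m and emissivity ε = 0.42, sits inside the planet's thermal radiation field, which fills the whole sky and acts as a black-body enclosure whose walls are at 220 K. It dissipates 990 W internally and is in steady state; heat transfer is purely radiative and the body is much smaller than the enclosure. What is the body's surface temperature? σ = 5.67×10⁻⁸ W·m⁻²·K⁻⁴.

For a small grey body in a large enclosure, net radiated power = εσA(T⁴ − T_w⁴).
Steady state: P = εσA(T⁴ − T_w⁴) with A = 4πr² = 8.245 m².
T⁴ = P/(εσA) + T_w⁴ = 990/(0.42·5.67×10⁻⁸·8.245) + (220)⁴
    = 5.042×10⁹ + 2.343×10⁹ = 7.385×10⁹ K⁴.

T ≈ 293 K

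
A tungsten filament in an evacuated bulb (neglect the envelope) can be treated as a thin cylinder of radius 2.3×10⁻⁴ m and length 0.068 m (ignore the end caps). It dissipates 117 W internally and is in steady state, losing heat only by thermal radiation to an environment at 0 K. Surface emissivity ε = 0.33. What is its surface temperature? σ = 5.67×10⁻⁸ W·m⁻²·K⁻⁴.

Steady state: internal power = radiated power, P = εσA T⁴.
Radiating area A = 2πrL = 9.827×10⁻⁵ m².
T⁴ = P/(εσA) = 117/(0.33·5.67×10⁻⁸·9.827×10⁻⁵) = 6.363×10¹³ K⁴.
T = (6.363×10¹³)^(1/4).

T ≈ 2820 K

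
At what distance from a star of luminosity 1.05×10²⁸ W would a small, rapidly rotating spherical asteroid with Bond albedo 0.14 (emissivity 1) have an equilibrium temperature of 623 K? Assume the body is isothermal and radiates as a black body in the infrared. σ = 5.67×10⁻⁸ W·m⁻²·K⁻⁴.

d ≈ 1.45×10¹¹ m

For an isothermal black-emitting sphere, (1−a)S·πr² = σ·4πr²·T⁴ ⇒ S = 4σT⁴/(1−a).
S = 4·5.67×10⁻⁸·(623)⁴/0.860 = 39730 W/m².
Flux falls as S = L/(4πd²), so d = √(L/(4πS)) = √(1.05×10²⁸/(4π·39730)).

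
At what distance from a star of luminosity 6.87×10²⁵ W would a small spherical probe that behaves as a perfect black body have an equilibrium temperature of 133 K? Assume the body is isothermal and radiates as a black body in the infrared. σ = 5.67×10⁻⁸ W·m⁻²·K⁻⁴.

For an isothermal black-emitting sphere, (1−a)S·πr² = σ·4πr²·T⁴ ⇒ S = 4σT⁴/(1−a).
S = 4·5.67×10⁻⁸·(133)⁴/1.00 = 70.97 W/m².
Flux falls as S = L/(4πd²), so d = √(L/(4πS)) = √(6.87×10²⁵/(4π·70.97)).

d ≈ 2.78×10¹¹ m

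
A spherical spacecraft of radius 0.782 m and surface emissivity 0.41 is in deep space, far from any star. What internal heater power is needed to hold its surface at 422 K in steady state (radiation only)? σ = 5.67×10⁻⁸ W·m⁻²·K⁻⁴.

P ≈ 5670 W

P = εσ·4πr²·T⁴.
4πr² = 7.685 m²; T⁴ = 3.171×10¹⁰ K⁴.
P = 0.41·5.67×10⁻⁸·7.685·3.171×10¹⁰.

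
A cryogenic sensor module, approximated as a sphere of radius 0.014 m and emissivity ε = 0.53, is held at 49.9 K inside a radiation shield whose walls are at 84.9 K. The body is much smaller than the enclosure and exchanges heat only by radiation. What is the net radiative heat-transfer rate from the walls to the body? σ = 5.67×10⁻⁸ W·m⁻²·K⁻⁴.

For a small grey body in a large enclosure: P_net = εσA(T_body⁴ − T_wall⁴).
A = 4πr² = 0.002463 m²; T_body⁴ − T_wall⁴ = 6.200×10⁶ − 5.196×10⁷ = -4.576×10⁷ K⁴.
|P_net| = 0.53·5.67×10⁻⁸·0.002463·4.576×10⁷.

P_net ≈ 0.00339 W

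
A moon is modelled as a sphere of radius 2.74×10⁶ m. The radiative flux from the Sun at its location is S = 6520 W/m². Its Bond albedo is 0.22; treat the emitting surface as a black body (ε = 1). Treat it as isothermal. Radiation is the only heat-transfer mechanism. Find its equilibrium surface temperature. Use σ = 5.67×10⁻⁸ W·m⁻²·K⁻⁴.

At equilibrium, absorbed power = emitted power.
Absorbing cross-section = πr² = 2.359×10¹³ m²; emitting surface = 4πr² = 9.434×10¹³ m² (ratio 4).
(1−a)S·A_cross = εσ·A_surf·T⁴  ⇒  T⁴ = (1−a)S/(4σ).
T⁴ = 0.780·6520/(4·5.67×10⁻⁸) = 2.242×10¹⁰ K⁴.
T = (2.242×10¹⁰)^(1/4).

T ≈ 387 K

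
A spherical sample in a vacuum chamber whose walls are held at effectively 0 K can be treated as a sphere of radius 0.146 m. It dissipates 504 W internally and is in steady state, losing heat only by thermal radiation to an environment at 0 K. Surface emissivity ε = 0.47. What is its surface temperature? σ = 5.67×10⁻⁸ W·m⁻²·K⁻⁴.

T ≈ 515 K

Steady state: internal power = radiated power, P = εσA T⁴.
Radiating area A = 4πr² = 0.2679 m².
T⁴ = P/(εσA) = 504/(0.47·5.67×10⁻⁸·0.2679) = 7.060×10¹⁰ K⁴.
T = (7.060×10¹⁰)^(1/4).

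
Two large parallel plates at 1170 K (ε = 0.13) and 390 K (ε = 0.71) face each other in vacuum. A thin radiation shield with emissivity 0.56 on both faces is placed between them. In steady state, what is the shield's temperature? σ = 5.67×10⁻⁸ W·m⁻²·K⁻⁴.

In steady state the net flux on the hot side equals that on the cold side.
σ(T₁⁴−T_s⁴)/D₁ = σ(T_s⁴−T₂⁴)/D₂, with D₁ = 1/ε₁+1/ε_s−1 = 8.478, D₂ = 1/ε_s+1/ε₂−1 = 2.194.
Solve for T_s⁴: T_s⁴ = (D₂·T₁⁴ + D₁·T₂⁴)/(D₁+D₂) = 4.036×10¹¹ K⁴.

T_s ≈ 797 K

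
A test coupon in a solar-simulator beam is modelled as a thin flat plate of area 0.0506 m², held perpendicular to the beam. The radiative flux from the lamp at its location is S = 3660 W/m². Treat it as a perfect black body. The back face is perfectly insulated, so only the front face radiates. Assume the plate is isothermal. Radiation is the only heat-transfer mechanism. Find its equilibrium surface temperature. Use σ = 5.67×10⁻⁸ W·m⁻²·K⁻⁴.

T ≈ 504 K

At equilibrium, absorbed power = emitted power.
Absorbing cross-section = A = 0.05060 m²; emitting surface = A = 0.05060 m² (ratio 1).
S·A_cross = εσ·A_surf·T⁴  ⇒  T⁴ = S/(1σ).
T⁴ = 1.00·3660/(1·5.67×10⁻⁸) = 6.455×10¹⁰ K⁴.
T = (6.455×10¹⁰)^(1/4).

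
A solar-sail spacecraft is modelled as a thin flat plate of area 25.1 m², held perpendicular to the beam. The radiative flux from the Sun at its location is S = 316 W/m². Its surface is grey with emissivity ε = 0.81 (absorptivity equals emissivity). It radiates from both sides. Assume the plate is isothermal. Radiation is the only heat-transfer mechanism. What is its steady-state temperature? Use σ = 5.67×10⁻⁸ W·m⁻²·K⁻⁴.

At equilibrium, absorbed power = emitted power.
Absorbing cross-section = A = 25.10 m²; emitting surface = 2A = 50.20 m² (ratio 2).
εS·A_cross = εσ·A_surf·T⁴  ⇒  T⁴ = S/(2σ)   (ε cancels).
T⁴ = 316/(2·5.67×10⁻⁸) = 2.787×10⁹ K⁴.
T = (2.787×10⁹)^(1/4).

T ≈ 230 K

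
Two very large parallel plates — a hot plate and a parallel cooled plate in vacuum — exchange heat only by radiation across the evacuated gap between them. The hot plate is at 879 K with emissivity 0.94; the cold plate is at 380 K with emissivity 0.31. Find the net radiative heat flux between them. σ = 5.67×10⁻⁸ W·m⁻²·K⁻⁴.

q ≈ 9930 W/m²

For two infinite grey parallel plates, q = σ(T₁⁴ − T₂⁴)/(1/ε₁ + 1/ε₂ − 1).
T₁⁴ − T₂⁴ = 5.970×10¹¹ − 2.085×10¹⁰ = 5.761×10¹¹ K⁴.
1/ε₁ + 1/ε₂ − 1 = 1.064 + 3.226 − 1 = 3.290.
q = 5.67×10⁻⁸ × 5.761×10¹¹ / 3.290.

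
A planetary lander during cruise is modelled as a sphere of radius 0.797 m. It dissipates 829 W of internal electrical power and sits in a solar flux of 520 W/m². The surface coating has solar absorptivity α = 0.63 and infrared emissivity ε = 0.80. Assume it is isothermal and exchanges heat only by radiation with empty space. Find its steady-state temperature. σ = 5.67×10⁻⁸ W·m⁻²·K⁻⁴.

At steady state, absorbed solar power + internal power = radiated power.
Absorbed: α·S·A_cross = 0.63·520·1.996 = 653.7 W (cross-section πr²).
Total input = 653.7 + 829 = 1483 W.
Radiated: εσ·A_surf·T⁴ with A_surf = 4πr² = 7.982 m².
T⁴ = 1483/(0.80·5.67×10⁻⁸·7.982) = 4.095×10⁹ K⁴.

T ≈ 253 K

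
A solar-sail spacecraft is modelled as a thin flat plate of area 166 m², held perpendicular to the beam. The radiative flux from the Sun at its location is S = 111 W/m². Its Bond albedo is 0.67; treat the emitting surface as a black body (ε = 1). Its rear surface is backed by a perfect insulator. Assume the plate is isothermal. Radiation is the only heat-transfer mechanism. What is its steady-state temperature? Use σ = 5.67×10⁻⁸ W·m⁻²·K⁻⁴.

T ≈ 159 K

At equilibrium, absorbed power = emitted power.
Absorbing cross-section = A = 166.0 m²; emitting surface = A = 166.0 m² (ratio 1).
(1−a)S·A_cross = εσ·A_surf·T⁴  ⇒  T⁴ = (1−a)S/(1σ).
T⁴ = 0.330·111/(1·5.67×10⁻⁸) = 6.460×10⁸ K⁴.
T = (6.460×10⁸)^(1/4).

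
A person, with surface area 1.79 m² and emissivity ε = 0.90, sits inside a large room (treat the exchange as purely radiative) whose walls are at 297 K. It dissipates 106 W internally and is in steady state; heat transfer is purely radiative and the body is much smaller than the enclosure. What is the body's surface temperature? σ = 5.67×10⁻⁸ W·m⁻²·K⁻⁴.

For a small grey body in a large enclosure, net radiated power = εσA(T⁴ − T_w⁴).
Steady state: P = εσA(T⁴ − T_w⁴) with A = 1.79 m².
T⁴ = P/(εσA) + T_w⁴ = 106/(0.90·5.67×10⁻⁸·1.790) + (297)⁴
    = 1.160×10⁹ + 7.781×10⁹ = 8.941×10⁹ K⁴.

T ≈ 308 K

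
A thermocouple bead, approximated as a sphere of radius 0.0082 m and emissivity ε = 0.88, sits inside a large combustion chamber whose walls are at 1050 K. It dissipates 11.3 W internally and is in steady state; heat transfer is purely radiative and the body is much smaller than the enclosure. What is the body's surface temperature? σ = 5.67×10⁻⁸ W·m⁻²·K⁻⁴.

For a small grey body in a large enclosure, net radiated power = εσA(T⁴ − T_w⁴).
Steady state: P = εσA(T⁴ − T_w⁴) with A = 4πr² = 8.450×10⁻⁴ m².
T⁴ = P/(εσA) + T_w⁴ = 11.3/(0.88·5.67×10⁻⁸·8.450×10⁻⁴) + (1050)⁴
    = 2.680×10¹¹ + 1.216×10¹² = 1.484×10¹² K⁴.

T ≈ 1100 K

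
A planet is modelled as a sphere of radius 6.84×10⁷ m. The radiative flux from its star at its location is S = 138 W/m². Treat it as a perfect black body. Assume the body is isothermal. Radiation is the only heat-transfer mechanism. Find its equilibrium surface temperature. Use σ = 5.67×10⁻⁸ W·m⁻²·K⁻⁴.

T ≈ 157 K

At equilibrium, absorbed power = emitted power.
Absorbing cross-section = πr² = 1.470×10¹⁶ m²; emitting surface = 4πr² = 5.879×10¹⁶ m² (ratio 4).
S·A_cross = εσ·A_surf·T⁴  ⇒  T⁴ = S/(4σ).
T⁴ = 1.00·138/(4·5.67×10⁻⁸) = 6.085×10⁸ K⁴.
T = (6.085×10⁸)^(1/4).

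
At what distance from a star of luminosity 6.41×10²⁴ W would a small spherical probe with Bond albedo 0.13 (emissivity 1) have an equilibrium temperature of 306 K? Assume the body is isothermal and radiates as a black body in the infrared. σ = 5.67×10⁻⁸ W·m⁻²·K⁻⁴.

d ≈ 1.49×10¹⁰ m

For an isothermal black-emitting sphere, (1−a)S·πr² = σ·4πr²·T⁴ ⇒ S = 4σT⁴/(1−a).
S = 4·5.67×10⁻⁸·(306)⁴/0.870 = 2286 W/m².
Flux falls as S = L/(4πd²), so d = √(L/(4πS)) = √(6.41×10²⁴/(4π·2286)).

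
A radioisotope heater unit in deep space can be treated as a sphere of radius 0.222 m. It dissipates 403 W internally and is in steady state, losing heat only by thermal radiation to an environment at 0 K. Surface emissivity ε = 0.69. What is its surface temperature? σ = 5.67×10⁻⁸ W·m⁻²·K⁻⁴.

T ≈ 359 K

Steady state: internal power = radiated power, P = εσA T⁴.
Radiating area A = 4πr² = 0.6193 m².
T⁴ = P/(εσA) = 403/(0.69·5.67×10⁻⁸·0.6193) = 1.663×10¹⁰ K⁴.
T = (1.663×10¹⁰)^(1/4).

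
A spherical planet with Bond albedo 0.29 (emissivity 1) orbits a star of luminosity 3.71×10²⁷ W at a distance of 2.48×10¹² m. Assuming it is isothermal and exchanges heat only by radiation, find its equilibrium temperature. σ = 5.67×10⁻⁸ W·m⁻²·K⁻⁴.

First find the stellar flux at distance d: S = L/(4πd²) = 3.71×10²⁷/(4π·(2.48×10¹²)²) = 48.00 W/m².
For an isothermal sphere, absorbed (1−a)S·πr² = emitted σ·4πr²·T⁴, so T⁴ = (1−a)S/(4σ).
T⁴ = 0.710·48.00/(4·5.67×10⁻⁸) = 1.503×10⁸ K⁴.

T ≈ 111 K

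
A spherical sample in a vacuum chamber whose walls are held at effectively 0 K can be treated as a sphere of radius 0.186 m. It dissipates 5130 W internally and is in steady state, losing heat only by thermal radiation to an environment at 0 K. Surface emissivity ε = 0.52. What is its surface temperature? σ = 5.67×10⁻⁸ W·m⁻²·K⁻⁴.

T ≈ 795 K

Steady state: internal power = radiated power, P = εσA T⁴.
Radiating area A = 4πr² = 0.4347 m².
T⁴ = P/(εσA) = 5130/(0.52·5.67×10⁻⁸·0.4347) = 4.002×10¹¹ K⁴.
T = (4.002×10¹¹)^(1/4).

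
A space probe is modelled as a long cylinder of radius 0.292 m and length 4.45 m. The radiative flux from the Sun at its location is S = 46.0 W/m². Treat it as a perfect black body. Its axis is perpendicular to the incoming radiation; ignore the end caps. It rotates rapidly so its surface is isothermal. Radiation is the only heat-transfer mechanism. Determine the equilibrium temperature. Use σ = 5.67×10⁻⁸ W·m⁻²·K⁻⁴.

At equilibrium, absorbed power = emitted power.
Absorbing cross-section = 2rL = 2.599 m²; emitting surface = 2πrL = 8.164 m² (ratio π).
S·A_cross = εσ·A_surf·T⁴  ⇒  T⁴ = S/(πσ).
T⁴ = 1.00·46.0/(π·5.67×10⁻⁸) = 2.582×10⁸ K⁴.
T = (2.582×10⁸)^(1/4).

T ≈ 127 K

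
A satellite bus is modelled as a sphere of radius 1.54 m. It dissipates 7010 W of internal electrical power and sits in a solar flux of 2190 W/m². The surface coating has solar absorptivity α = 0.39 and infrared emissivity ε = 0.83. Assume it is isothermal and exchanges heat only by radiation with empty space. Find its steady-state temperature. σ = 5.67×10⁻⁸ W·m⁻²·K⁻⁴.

T ≈ 312 K

At steady state, absorbed solar power + internal power = radiated power.
Absorbed: α·S·A_cross = 0.39·2190·7.451 = 6364 W (cross-section πr²).
Total input = 6364 + 7010 = 13370 W.
Radiated: εσ·A_surf·T⁴ with A_surf = 4πr² = 29.80 m².
T⁴ = 13370/(0.83·5.67×10⁻⁸·29.80) = 9.535×10⁹ K⁴.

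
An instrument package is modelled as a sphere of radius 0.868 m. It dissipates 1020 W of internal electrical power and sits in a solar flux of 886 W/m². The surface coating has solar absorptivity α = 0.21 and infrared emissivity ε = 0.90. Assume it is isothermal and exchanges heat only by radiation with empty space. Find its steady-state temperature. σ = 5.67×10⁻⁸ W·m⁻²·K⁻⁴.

T ≈ 234 K

At steady state, absorbed solar power + internal power = radiated power.
Absorbed: α·S·A_cross = 0.21·886·2.367 = 440.4 W (cross-section πr²).
Total input = 440.4 + 1020 = 1460 W.
Radiated: εσ·A_surf·T⁴ with A_surf = 4πr² = 9.468 m².
T⁴ = 1460/(0.90·5.67×10⁻⁸·9.468) = 3.023×10⁹ K⁴.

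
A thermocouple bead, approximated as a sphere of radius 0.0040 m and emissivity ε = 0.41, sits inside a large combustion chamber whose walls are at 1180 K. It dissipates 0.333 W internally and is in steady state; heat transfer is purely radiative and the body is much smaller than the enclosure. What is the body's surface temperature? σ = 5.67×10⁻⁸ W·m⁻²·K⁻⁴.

T ≈ 1190 K

For a small grey body in a large enclosure, net radiated power = εσA(T⁴ − T_w⁴).
Steady state: P = εσA(T⁴ − T_w⁴) with A = 4πr² = 2.011×10⁻⁴ m².
T⁴ = P/(εσA) + T_w⁴ = 0.333/(0.41·5.67×10⁻⁸·2.011×10⁻⁴) + (1180)⁴
    = 7.124×10¹⁰ + 1.939×10¹² = 2.010×10¹² K⁴.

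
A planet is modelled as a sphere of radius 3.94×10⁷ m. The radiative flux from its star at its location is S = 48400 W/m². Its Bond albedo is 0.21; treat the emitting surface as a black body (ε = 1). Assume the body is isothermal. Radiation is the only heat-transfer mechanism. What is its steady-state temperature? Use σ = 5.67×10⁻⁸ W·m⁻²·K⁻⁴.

T ≈ 641 K

At equilibrium, absorbed power = emitted power.
Absorbing cross-section = πr² = 4.877×10¹⁵ m²; emitting surface = 4πr² = 1.951×10¹⁶ m² (ratio 4).
(1−a)S·A_cross = εσ·A_surf·T⁴  ⇒  T⁴ = (1−a)S/(4σ).
T⁴ = 0.790·48400/(4·5.67×10⁻⁸) = 1.686×10¹¹ K⁴.
T = (1.686×10¹¹)^(1/4).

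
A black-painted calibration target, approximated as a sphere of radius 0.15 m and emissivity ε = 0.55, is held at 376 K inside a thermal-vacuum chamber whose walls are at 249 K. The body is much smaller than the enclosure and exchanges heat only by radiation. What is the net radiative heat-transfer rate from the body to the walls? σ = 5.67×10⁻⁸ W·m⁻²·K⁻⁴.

P_net ≈ 142 W

For a small grey body in a large enclosure: P_net = εσA(T_body⁴ − T_wall⁴).
A = 4πr² = 0.2827 m²; T_body⁴ − T_wall⁴ = 1.999×10¹⁰ − 3.844×10⁹ = 1.614×10¹⁰ K⁴.
|P_net| = 0.55·5.67×10⁻⁸·0.2827·1.614×10¹⁰.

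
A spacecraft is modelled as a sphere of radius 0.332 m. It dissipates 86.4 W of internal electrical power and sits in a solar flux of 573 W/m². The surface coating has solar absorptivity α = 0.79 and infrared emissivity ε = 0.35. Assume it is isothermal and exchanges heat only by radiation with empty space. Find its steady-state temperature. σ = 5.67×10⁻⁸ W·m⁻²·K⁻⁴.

At steady state, absorbed solar power + internal power = radiated power.
Absorbed: α·S·A_cross = 0.79·573·0.3463 = 156.8 W (cross-section πr²).
Total input = 156.8 + 86.4 = 243.2 W.
Radiated: εσ·A_surf·T⁴ with A_surf = 4πr² = 1.385 m².
T⁴ = 243.2/(0.35·5.67×10⁻⁸·1.385) = 8.846×10⁹ K⁴.

T ≈ 307 K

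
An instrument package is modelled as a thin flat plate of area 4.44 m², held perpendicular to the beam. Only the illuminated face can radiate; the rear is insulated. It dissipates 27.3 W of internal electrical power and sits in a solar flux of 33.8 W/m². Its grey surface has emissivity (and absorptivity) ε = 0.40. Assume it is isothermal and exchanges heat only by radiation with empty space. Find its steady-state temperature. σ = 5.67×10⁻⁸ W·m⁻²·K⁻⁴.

At steady state, absorbed solar power + internal power = radiated power.
Absorbed: α·S·A_cross = 0.40·33.8·4.440 = 60.03 W (cross-section A).
Total input = 60.03 + 27.3 = 87.33 W.
Radiated: εσ·A_surf·T⁴ with A_surf = A = 4.440 m².
T⁴ = 87.33/(0.40·5.67×10⁻⁸·4.440) = 8.672×10⁸ K⁴.

T ≈ 172 K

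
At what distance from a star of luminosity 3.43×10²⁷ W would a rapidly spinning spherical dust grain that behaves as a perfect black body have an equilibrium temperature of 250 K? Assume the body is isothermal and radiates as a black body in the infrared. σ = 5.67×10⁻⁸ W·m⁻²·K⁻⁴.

d ≈ 5.55×10¹¹ m

For an isothermal black-emitting sphere, (1−a)S·πr² = σ·4πr²·T⁴ ⇒ S = 4σT⁴/(1−a).
S = 4·5.67×10⁻⁸·(250)⁴/1.00 = 885.9 W/m².
Flux falls as S = L/(4πd²), so d = √(L/(4πS)) = √(3.43×10²⁷/(4π·885.9)).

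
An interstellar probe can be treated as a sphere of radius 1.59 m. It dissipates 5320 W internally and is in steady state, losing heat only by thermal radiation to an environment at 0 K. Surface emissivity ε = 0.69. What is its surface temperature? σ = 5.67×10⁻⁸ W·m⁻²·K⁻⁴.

Steady state: internal power = radiated power, P = εσA T⁴.
Radiating area A = 4πr² = 31.77 m².
T⁴ = P/(εσA) = 5320/(0.69·5.67×10⁻⁸·31.77) = 4.280×10⁹ K⁴.
T = (4.280×10⁹)^(1/4).

T ≈ 256 K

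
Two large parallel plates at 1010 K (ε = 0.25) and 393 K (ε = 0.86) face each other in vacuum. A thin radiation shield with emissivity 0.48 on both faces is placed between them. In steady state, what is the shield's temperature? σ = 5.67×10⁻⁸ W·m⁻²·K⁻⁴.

In steady state the net flux on the hot side equals that on the cold side.
σ(T₁⁴−T_s⁴)/D₁ = σ(T_s⁴−T₂⁴)/D₂, with D₁ = 1/ε₁+1/ε_s−1 = 5.083, D₂ = 1/ε_s+1/ε₂−1 = 2.246.
Solve for T_s⁴: T_s⁴ = (D₂·T₁⁴ + D₁·T₂⁴)/(D₁+D₂) = 3.354×10¹¹ K⁴.

T_s ≈ 761 K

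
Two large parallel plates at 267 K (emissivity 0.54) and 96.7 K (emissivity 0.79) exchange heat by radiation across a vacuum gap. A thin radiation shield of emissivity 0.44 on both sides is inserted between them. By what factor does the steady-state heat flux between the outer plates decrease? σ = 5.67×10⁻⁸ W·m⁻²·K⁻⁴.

factor ≈ 2.67

Without shield: q₀ = σΔ(T⁴)/(1/ε₁+1/ε₂−1) with denominator 2.118.
With shield the two gaps are in series; the resistances add: (1/ε₁+1/ε_s−1)+(1/ε_s+1/ε₂−1) = 3.125+2.539 = 5.663.
Heat-flux ratio q₀/q = 5.663/2.118.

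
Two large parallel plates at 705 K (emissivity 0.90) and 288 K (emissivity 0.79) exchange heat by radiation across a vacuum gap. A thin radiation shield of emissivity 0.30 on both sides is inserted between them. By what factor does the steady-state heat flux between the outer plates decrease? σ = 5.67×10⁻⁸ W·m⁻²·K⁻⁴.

Without shield: q₀ = σΔ(T⁴)/(1/ε₁+1/ε₂−1) with denominator 1.377.
With shield the two gaps are in series; the resistances add: (1/ε₁+1/ε_s−1)+(1/ε_s+1/ε₂−1) = 3.444+3.599 = 7.044.
Heat-flux ratio q₀/q = 7.044/1.377.

factor ≈ 5.12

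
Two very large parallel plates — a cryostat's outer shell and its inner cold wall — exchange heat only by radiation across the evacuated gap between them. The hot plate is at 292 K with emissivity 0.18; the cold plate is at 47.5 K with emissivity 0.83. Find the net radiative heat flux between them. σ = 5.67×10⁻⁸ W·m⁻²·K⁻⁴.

For two infinite grey parallel plates, q = σ(T₁⁴ − T₂⁴)/(1/ε₁ + 1/ε₂ − 1).
T₁⁴ − T₂⁴ = 7.270×10⁹ − 5.091×10⁶ = 7.265×10⁹ K⁴.
1/ε₁ + 1/ε₂ − 1 = 5.556 + 1.205 − 1 = 5.760.
q = 5.67×10⁻⁸ × 7.265×10⁹ / 5.760.

q ≈ 71.5 W/m²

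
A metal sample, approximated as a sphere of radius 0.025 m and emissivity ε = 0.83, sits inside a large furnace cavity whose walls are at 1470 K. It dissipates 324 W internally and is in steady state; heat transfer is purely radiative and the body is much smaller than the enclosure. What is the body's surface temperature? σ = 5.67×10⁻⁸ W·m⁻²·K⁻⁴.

T ≈ 1530 K

For a small grey body in a large enclosure, net radiated power = εσA(T⁴ − T_w⁴).
Steady state: P = εσA(T⁴ − T_w⁴) with A = 4πr² = 0.007854 m².
T⁴ = P/(εσA) + T_w⁴ = 324/(0.83·5.67×10⁻⁸·0.007854) + (1470)⁴
    = 8.766×10¹¹ + 4.669×10¹² = 5.546×10¹² K⁴.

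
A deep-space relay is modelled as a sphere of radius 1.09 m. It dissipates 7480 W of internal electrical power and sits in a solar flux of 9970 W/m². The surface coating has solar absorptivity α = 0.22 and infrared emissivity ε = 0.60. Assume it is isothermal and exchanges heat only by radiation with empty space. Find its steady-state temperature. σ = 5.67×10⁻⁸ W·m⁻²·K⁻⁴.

T ≈ 419 K

At steady state, absorbed solar power + internal power = radiated power.
Absorbed: α·S·A_cross = 0.22·9970·3.733 = 8187 W (cross-section πr²).
Total input = 8187 + 7480 = 15670 W.
Radiated: εσ·A_surf·T⁴ with A_surf = 4πr² = 14.93 m².
T⁴ = 15670/(0.60·5.67×10⁻⁸·14.93) = 3.085×10¹⁰ K⁴.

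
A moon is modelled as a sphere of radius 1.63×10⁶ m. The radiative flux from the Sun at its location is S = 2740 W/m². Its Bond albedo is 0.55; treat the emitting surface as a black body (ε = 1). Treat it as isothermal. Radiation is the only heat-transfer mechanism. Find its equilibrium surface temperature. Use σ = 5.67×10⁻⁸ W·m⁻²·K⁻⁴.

T ≈ 272 K

At equilibrium, absorbed power = emitted power.
Absorbing cross-section = πr² = 8.347×10¹² m²; emitting surface = 4πr² = 3.339×10¹³ m² (ratio 4).
(1−a)S·A_cross = εσ·A_surf·T⁴  ⇒  T⁴ = (1−a)S/(4σ).
T⁴ = 0.450·2740/(4·5.67×10⁻⁸) = 5.437×10⁹ K⁴.
T = (5.437×10⁹)^(1/4).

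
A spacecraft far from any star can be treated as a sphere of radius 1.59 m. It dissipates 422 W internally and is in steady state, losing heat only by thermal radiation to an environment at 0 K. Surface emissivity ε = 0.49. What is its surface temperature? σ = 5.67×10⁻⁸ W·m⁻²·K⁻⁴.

T ≈ 148 K

Steady state: internal power = radiated power, P = εσA T⁴.
Radiating area A = 4πr² = 31.77 m².
T⁴ = P/(εσA) = 422/(0.49·5.67×10⁻⁸·31.77) = 4.781×10⁸ K⁴.
T = (4.781×10⁸)^(1/4).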